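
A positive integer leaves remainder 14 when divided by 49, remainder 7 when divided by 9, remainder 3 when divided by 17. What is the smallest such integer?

From N ≡ 14 (mod 49) write N = 14 + 49t. Substituting into N ≡ 7 (mod 9) gives 49t ≡ 2 (mod 9), and since 4⁻¹ ≡ 7 (mod 9), t ≡ 5. Hence N ≡ 14 + 49·5 = 259 (mod 441).
From N ≡ 259 (mod 441) write N = 259 + 441t. Substituting into N ≡ 3 (mod 17) gives 441t ≡ 16 (mod 17), and since 16⁻¹ ≡ 16 (mod 17), t ≡ 1. Hence N ≡ 259 + 441·1 = 700 (mod 7497).

700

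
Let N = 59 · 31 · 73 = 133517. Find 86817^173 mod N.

Mod 59: 86817 ≡ 28; by Fermat, exponent reduces to 173 mod 58 = 57; 28^57 ≡ 19 (mod 59).
Mod 31: 86817 ≡ 17; by Fermat, exponent reduces to 173 mod 30 = 23; 17^23 ≡ 13 (mod 31).
Mod 73: 86817 ≡ 20; by Fermat, exponent reduces to 173 mod 72 = 29; 20^29 ≡ 33 (mod 73).
Combine by CRT: x ≡ 19 (mod 59), x ≡ 13 (mod 31), x ≡ 33 (mod 73) ⇒ x ≡ 86100 (mod 133517).

86100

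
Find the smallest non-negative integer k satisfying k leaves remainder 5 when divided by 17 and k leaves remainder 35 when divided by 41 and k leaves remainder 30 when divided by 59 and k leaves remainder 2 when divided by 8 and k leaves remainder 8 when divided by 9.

711098

The moduli are pairwise coprime; N = 17·41·59·8·9 = 2960856.
N/17 = 174168; 174168 ≡ 3 (mod 17); 3·6 ≡ 1, so inverse 6.
N/41 = 72216; 72216 ≡ 15 (mod 41); 15·11 ≡ 1, so inverse 11.
N/59 = 50184; 50184 ≡ 34 (mod 59); 34·33 ≡ 1, so inverse 33.
N/8 = 370107; 370107 ≡ 3 (mod 8); 3·3 ≡ 1, so inverse 3.
N/9 = 328984; 328984 ≡ 7 (mod 9); 7·4 ≡ 1, so inverse 4.
k ≡ 5·174168·6 + 35·72216·11 + 30·50184·33 + 2·370107·3 + 8·328984·4 = 95458490.
95458490 mod 2960856 = 711098.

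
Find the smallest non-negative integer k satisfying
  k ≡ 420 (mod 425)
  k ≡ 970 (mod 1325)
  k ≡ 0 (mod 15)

53970

gcd(425, 1325) = 25 and 25 | (970 − 420), so the pair is consistent; merging gives k ≡ 8920 (mod 22525), where 22525 = lcm(425, 1325).
gcd(22525, 15) = 5 and 5 | (0 − 8920), so the pair is consistent; merging gives k ≡ 53970 (mod 67575), where 67575 = lcm(22525, 15).
The solution is unique modulo lcm(425, 1325, 15) = 67575.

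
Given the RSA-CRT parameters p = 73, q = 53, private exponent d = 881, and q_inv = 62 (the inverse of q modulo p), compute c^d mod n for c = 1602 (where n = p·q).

164

d_p = d mod (p−1) = 881 mod 72 = 17; d_q = d mod (q−1) = 49.
m₁ = c^(d_p) mod p: c ≡ 69 (mod 73), and 69^17 mod 73 = 18.
m₂ = c^(d_q) mod q: c ≡ 12 (mod 53), and 12^49 mod 53 = 5.
h = q_inv·(m₁ − m₂) mod p = 62·(18 − 5) mod 73 = 3.
m = m₂ + h·q = 5 + 3·53 = 164.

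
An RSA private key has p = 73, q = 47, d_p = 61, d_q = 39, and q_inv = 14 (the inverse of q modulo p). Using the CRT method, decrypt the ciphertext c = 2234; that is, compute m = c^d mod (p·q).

2075

m₁ = c^(d_p) mod p: c ≡ 44 (mod 73), and 44^61 mod 73 = 31.
m₂ = c^(d_q) mod q: c ≡ 25 (mod 47), and 25^39 mod 47 = 7.
h = q_inv·(m₁ − m₂) mod p = 14·(31 − 7) mod 73 = 44.
m = m₂ + h·q = 7 + 44·47 = 2075.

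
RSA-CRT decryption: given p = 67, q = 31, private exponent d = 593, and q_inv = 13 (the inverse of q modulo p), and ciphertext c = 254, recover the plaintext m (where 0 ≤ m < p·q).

646

d_p = d mod (p−1) = 593 mod 66 = 65; d_q = d mod (q−1) = 23.
m₁ = c^(d_p) mod p: c ≡ 53 (mod 67), and 53^65 mod 67 = 43.
m₂ = c^(d_q) mod q: c ≡ 6 (mod 31), and 6^23 mod 31 = 26.
h = q_inv·(m₁ − m₂) mod p = 13·(43 − 26) mod 67 = 20.
m = m₂ + h·q = 26 + 20·31 = 646.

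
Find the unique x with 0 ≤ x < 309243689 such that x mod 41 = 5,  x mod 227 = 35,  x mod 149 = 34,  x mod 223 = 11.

185828364

The moduli are pairwise coprime; N = 41·227·149·223 = 309243689.
N/41 = 7542529; 7542529 ≡ 5 (mod 41); 5·33 ≡ 1, so inverse 33.
N/227 = 1362307; 1362307 ≡ 80 (mod 227); 80·105 ≡ 1, so inverse 105.
N/149 = 2075461; 2075461 ≡ 40 (mod 149); 40·41 ≡ 1, so inverse 41.
N/223 = 1386743; 1386743 ≡ 129 (mod 223); 129·102 ≡ 1, so inverse 102.
x ≡ 5·7542529·33 + 35·1362307·105 + 34·2075461·41 + 11·1386743·102 = 10700113790.
10700113790 mod 309243689 = 185828364.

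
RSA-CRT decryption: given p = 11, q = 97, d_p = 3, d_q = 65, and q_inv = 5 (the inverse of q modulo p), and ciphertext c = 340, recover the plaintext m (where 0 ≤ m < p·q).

m₁ = c^(d_p) mod p: c ≡ 10 (mod 11), and 10^3 mod 11 = 10.
m₂ = c^(d_q) mod q: c ≡ 49 (mod 97), and 49^65 mod 97 = 66.
h = q_inv·(m₁ − m₂) mod p = 5·(10 − 66) mod 11 = 6.
m = m₂ + h·q = 66 + 6·97 = 648.

648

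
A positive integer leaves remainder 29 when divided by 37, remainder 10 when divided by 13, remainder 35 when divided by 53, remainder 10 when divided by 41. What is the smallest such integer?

From t ≡ 29 (mod 37) write t = 29 + 37s. Substituting into t ≡ 10 (mod 13) gives 37s ≡ 7 (mod 13), and since 11⁻¹ ≡ 6 (mod 13), s ≡ 3. Hence t ≡ 29 + 37·3 = 140 (mod 481).
From t ≡ 140 (mod 481) write t = 140 + 481s. Substituting into t ≡ 35 (mod 53) gives 481s ≡ 1 (mod 53), and since 4⁻¹ ≡ 40 (mod 53), s ≡ 40. Hence t ≡ 140 + 481·40 = 19380 (mod 25493).
From t ≡ 19380 (mod 25493) write t = 19380 + 25493s. Substituting into t ≡ 10 (mod 41) gives 25493s ≡ 23 (mod 41), and since 32⁻¹ ≡ 9 (mod 41), s ≡ 2. Hence t ≡ 19380 + 25493·2 = 70366 (mod 1045213).

70366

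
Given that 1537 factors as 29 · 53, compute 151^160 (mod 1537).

227

Mod 29: 151 ≡ 6; by Fermat, exponent reduces to 160 mod 28 = 20; 6^20 ≡ 24 (mod 29).
Mod 53: 151 ≡ 45; by Fermat, exponent reduces to 160 mod 52 = 4; 45^4 ≡ 15 (mod 53).
Combine by CRT: x ≡ 24 (mod 29), x ≡ 15 (mod 53) ⇒ x ≡ 227 (mod 1537).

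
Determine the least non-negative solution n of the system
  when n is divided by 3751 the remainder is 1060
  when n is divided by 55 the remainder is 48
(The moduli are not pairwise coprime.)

gcd(3751, 55) = 11 and 11 | (48 − 1060), so the pair is consistent; merging gives n ≡ 12313 (mod 18755), where 18755 = lcm(3751, 55).
The solution is unique modulo lcm(3751, 55) = 18755.

12313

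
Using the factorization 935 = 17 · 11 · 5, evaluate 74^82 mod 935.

Mod 17: 74 ≡ 6; by Fermat, exponent reduces to 82 mod 16 = 2; 6^2 ≡ 2 (mod 17).
Mod 11: 74 ≡ 8; by Fermat, exponent reduces to 82 mod 10 = 2; 8^2 ≡ 9 (mod 11).
Mod 5: 74 ≡ 4; by Fermat, exponent reduces to 82 mod 4 = 2; 4^2 ≡ 1 (mod 5).
Combine by CRT: x ≡ 2 (mod 17), x ≡ 9 (mod 11), x ≡ 1 (mod 5) ⇒ x ≡ 801 (mod 935).

801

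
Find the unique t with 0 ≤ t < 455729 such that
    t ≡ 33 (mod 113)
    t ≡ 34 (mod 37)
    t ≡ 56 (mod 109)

The moduli are pairwise coprime; N = 113·37·109 = 455729.
N/113 = 4033; 4033 ≡ 78 (mod 113); 78·71 ≡ 1, so inverse 71.
N/37 = 12317; 12317 ≡ 33 (mod 37); 33·9 ≡ 1, so inverse 9.
N/109 = 4181; 4181 ≡ 39 (mod 109); 39·14 ≡ 1, so inverse 14.
t ≡ 33·4033·71 + 34·12317·9 + 56·4181·14 = 16496225.
16496225 mod 455729 = 89981.

89981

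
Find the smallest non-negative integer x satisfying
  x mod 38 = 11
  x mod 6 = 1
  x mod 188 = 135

Combine the congruences pairwise.
gcd(38, 6) = 2 and 2 | (1 − 11), so the pair is consistent; merging gives x ≡ 49 (mod 114), where 114 = lcm(38, 6).
gcd(114, 188) = 2 and 2 | (135 − 49), so the pair is consistent; merging gives x ≡ 1075 (mod 10716), where 10716 = lcm(114, 188).
The solution is unique modulo lcm(38, 6, 188) = 10716.

1075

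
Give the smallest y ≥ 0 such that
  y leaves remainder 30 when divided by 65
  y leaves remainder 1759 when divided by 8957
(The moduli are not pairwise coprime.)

Combine the congruences pairwise.
gcd(65, 8957) = 13 and 13 | (1759 − 30), so the pair is consistent; merging gives y ≡ 28630 (mod 44785), where 44785 = lcm(65, 8957).
The solution is unique modulo lcm(65, 8957) = 44785.

28630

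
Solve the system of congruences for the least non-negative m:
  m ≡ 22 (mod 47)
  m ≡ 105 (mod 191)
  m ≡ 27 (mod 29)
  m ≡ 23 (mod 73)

The moduli are pairwise coprime; N = 47·191·29·73 = 19004309.
N/47 = 404347; 404347 ≡ 6 (mod 47); 6·8 ≡ 1, so inverse 8.
N/191 = 99499; 99499 ≡ 179 (mod 191); 179·175 ≡ 1, so inverse 175.
N/29 = 655321; 655321 ≡ 8 (mod 29); 8·11 ≡ 1, so inverse 11.
N/73 = 260333; 260333 ≡ 15 (mod 73); 15·39 ≡ 1, so inverse 39.
m ≡ 22·404347·8 + 105·99499·175 + 27·655321·11 + 23·260333·39 = 2327608235.
2327608235 mod 19004309 = 9082537.

9082537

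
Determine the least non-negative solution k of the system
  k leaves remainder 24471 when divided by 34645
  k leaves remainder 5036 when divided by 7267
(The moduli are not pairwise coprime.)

1167756

gcd(34645, 7267) = 169 and 169 | (5036 − 24471), so the pair is consistent; merging gives k ≡ 1167756 (mod 1489735), where 1489735 = lcm(34645, 7267).
The solution is unique modulo lcm(34645, 7267) = 1489735.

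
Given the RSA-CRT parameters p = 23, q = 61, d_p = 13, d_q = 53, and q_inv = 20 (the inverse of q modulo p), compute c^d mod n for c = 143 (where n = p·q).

90

m₁ = c^(d_p) mod p: c ≡ 5 (mod 23), and 5^13 mod 23 = 21.
m₂ = c^(d_q) mod q: c ≡ 21 (mod 61), and 21^53 mod 61 = 29.
h = q_inv·(m₁ − m₂) mod p = 20·(21 − 29) mod 23 = 1.
m = m₂ + h·q = 29 + 1·61 = 90.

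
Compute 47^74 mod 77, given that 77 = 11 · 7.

4

Mod 11: 47 ≡ 3; by Fermat, exponent reduces to 74 mod 10 = 4; 3^4 ≡ 4 (mod 11).
Mod 7: 47 ≡ 5; by Fermat, exponent reduces to 74 mod 6 = 2; 5^2 ≡ 4 (mod 7).
Combine by CRT: x ≡ 4 (mod 11), x ≡ 4 (mod 7) ⇒ x ≡ 4 (mod 77).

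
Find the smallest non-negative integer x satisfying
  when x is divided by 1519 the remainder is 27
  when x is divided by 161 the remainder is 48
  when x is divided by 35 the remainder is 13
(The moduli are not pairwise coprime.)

66863

gcd(1519, 161) = 7 and 7 | (48 − 27), so the pair is consistent; merging gives x ≡ 31926 (mod 34937), where 34937 = lcm(1519, 161).
gcd(34937, 35) = 7 and 7 | (13 − 31926), so the pair is consistent; merging gives x ≡ 66863 (mod 174685), where 174685 = lcm(34937, 35).
The solution is unique modulo lcm(1519, 161, 35) = 174685.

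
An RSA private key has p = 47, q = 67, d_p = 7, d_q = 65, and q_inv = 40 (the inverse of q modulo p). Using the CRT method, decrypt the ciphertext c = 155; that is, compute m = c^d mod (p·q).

2562

m₁ = c^(d_p) mod p: c ≡ 14 (mod 47), and 14^7 mod 47 = 24.
m₂ = c^(d_q) mod q: c ≡ 21 (mod 67), and 21^65 mod 67 = 16.
h = q_inv·(m₁ − m₂) mod p = 40·(24 − 16) mod 47 = 38.
m = m₂ + h·q = 16 + 38·67 = 2562.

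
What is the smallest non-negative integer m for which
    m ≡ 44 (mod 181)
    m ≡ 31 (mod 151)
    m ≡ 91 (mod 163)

2608254

The moduli are pairwise coprime; N = 181·151·163 = 4454953.
N/181 = 24613; 24613 ≡ 178 (mod 181); 178·60 ≡ 1, so inverse 60.
N/151 = 29503; 29503 ≡ 58 (mod 151); 58·138 ≡ 1, so inverse 138.
N/163 = 27331; 27331 ≡ 110 (mod 163); 110·123 ≡ 1, so inverse 123.
m ≡ 44·24613·60 + 31·29503·138 + 91·27331·123 = 497108037.
497108037 mod 4454953 = 2608254.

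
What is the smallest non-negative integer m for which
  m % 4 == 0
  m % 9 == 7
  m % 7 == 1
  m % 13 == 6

The moduli are pairwise coprime; N = 4·9·7·13 = 3276.
N/4 = 819; 819 ≡ 3 (mod 4); 3·3 ≡ 1, so inverse 3.
N/9 = 364; 364 ≡ 4 (mod 9); 4·7 ≡ 1, so inverse 7.
N/7 = 468; 468 ≡ 6 (mod 7); 6·6 ≡ 1, so inverse 6.
N/13 = 252; 252 ≡ 5 (mod 13); 5·8 ≡ 1, so inverse 8.
m ≡ 0·819·3 + 7·364·7 + 1·468·6 + 6·252·8 = 32740.
32740 mod 3276 = 3256.

3256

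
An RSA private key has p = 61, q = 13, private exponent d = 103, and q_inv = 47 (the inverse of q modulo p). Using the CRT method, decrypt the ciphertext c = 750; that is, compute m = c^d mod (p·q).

542

d_p = d mod (p−1) = 103 mod 60 = 43; d_q = d mod (q−1) = 7.
m₁ = c^(d_p) mod p: c ≡ 18 (mod 61), and 18^43 mod 61 = 54.
m₂ = c^(d_q) mod q: c ≡ 9 (mod 13), and 9^7 mod 13 = 9.
h = q_inv·(m₁ − m₂) mod p = 47·(54 − 9) mod 61 = 41.
m = m₂ + h·q = 9 + 41·13 = 542.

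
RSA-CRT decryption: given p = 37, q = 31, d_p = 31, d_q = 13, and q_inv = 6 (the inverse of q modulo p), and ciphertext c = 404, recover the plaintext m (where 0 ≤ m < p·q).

1117

m₁ = c^(d_p) mod p: c ≡ 34 (mod 37), and 34^31 mod 37 = 7.
m₂ = c^(d_q) mod q: c ≡ 1 (mod 31), and 1^13 mod 31 = 1.
h = q_inv·(m₁ − m₂) mod p = 6·(7 − 1) mod 37 = 36.
m = m₂ + h·q = 1 + 36·31 = 1117.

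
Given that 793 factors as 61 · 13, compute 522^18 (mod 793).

142

Mod 61: 522 ≡ 34; 34^18 ≡ 20 (mod 61).
Mod 13: 522 ≡ 2; by Fermat, exponent reduces to 18 mod 12 = 6; 2^6 ≡ 12 (mod 13).
Combine by CRT: x ≡ 20 (mod 61), x ≡ 12 (mod 13) ⇒ x ≡ 142 (mod 793).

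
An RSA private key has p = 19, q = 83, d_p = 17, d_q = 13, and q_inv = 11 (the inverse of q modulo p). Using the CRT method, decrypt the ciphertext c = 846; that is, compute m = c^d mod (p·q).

857

m₁ = c^(d_p) mod p: c ≡ 10 (mod 19), and 10^17 mod 19 = 2.
m₂ = c^(d_q) mod q: c ≡ 16 (mod 83), and 16^13 mod 83 = 27.
h = q_inv·(m₁ − m₂) mod p = 11·(2 − 27) mod 19 = 10.
m = m₂ + h·q = 27 + 10·83 = 857.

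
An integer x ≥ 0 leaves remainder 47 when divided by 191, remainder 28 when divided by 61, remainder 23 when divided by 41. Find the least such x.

Combine the congruences pairwise.
From x ≡ 47 (mod 191) write x = 47 + 191t. Substituting into x ≡ 28 (mod 61) gives 191t ≡ 42 (mod 61), and since 8⁻¹ ≡ 23 (mod 61), t ≡ 51. Hence x ≡ 47 + 191·51 = 9788 (mod 11651).
From x ≡ 9788 (mod 11651) write x = 9788 + 11651t. Substituting into x ≡ 23 (mod 41) gives 11651t ≡ 34 (mod 41), and since 7⁻¹ ≡ 6 (mod 41), t ≡ 40. Hence x ≡ 9788 + 11651·40 = 475828 (mod 477691).

475828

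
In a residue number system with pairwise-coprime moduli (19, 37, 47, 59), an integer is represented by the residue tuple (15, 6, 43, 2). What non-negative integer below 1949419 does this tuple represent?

The moduli are pairwise coprime; N = 19·37·47·59 = 1949419.
N/19 = 102601; 102601 ≡ 1 (mod 19), inverse 1.
N/37 = 52687; 52687 ≡ 36 (mod 37); 36·36 ≡ 1, so inverse 36.
N/47 = 41477; 41477 ≡ 23 (mod 47); 23·45 ≡ 1, so inverse 45.
N/59 = 33041; 33041 ≡ 1 (mod 59), inverse 1.
x ≡ 15·102601·1 + 6·52687·36 + 43·41477·45 + 2·33041·1 = 93243484.
93243484 mod 1949419 = 1620791.

1620791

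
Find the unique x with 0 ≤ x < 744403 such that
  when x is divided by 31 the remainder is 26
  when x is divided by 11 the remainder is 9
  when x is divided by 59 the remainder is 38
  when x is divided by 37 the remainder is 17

93553

The moduli are pairwise coprime; N = 31·11·59·37 = 744403.
N/31 = 24013; 24013 ≡ 19 (mod 31); 19·18 ≡ 1, so inverse 18.
N/11 = 67673; 67673 ≡ 1 (mod 11), inverse 1.
N/59 = 12617; 12617 ≡ 50 (mod 59); 50·13 ≡ 1, so inverse 13.
N/37 = 20119; 20119 ≡ 28 (mod 37); 28·4 ≡ 1, so inverse 4.
x ≡ 26·24013·18 + 9·67673·1 + 38·12617·13 + 17·20119·4 = 19448031.
19448031 mod 744403 = 93553.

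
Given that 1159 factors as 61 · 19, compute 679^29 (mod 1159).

526

Mod 61: 679 ≡ 8; 8^29 ≡ 38 (mod 61).
Mod 19: 679 ≡ 14; by Fermat, exponent reduces to 29 mod 18 = 11; 14^11 ≡ 13 (mod 19).
Combine by CRT: x ≡ 38 (mod 61), x ≡ 13 (mod 19) ⇒ x ≡ 526 (mod 1159).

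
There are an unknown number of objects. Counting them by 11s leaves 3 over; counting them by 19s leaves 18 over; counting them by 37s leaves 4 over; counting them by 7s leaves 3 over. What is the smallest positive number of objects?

30418

The moduli are pairwise coprime; M = 11·19·37·7 = 54131.
M/11 = 4921; 4921 ≡ 4 (mod 11); 4·3 ≡ 1, so inverse 3.
M/19 = 2849; 2849 ≡ 18 (mod 19); 18·18 ≡ 1, so inverse 18.
M/37 = 1463; 1463 ≡ 20 (mod 37); 20·13 ≡ 1, so inverse 13.
M/7 = 7733; 7733 ≡ 5 (mod 7); 5·3 ≡ 1, so inverse 3.
N ≡ 3·4921·3 + 18·2849·18 + 4·1463·13 + 3·7733·3 = 1113038.
1113038 mod 54131 = 30418.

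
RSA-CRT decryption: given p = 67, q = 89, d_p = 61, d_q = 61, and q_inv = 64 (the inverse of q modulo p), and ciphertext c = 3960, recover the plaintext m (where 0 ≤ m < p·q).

3973

m₁ = c^(d_p) mod p: c ≡ 7 (mod 67), and 7^61 mod 67 = 20.
m₂ = c^(d_q) mod q: c ≡ 44 (mod 89), and 44^61 mod 89 = 57.
h = q_inv·(m₁ − m₂) mod p = 64·(20 − 57) mod 67 = 44.
m = m₂ + h·q = 57 + 44·89 = 3973.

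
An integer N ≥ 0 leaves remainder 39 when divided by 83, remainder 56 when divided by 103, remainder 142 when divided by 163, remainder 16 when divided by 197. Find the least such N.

147760457

The moduli are pairwise coprime; M = 83·103·163·197 = 274516939.
M/83 = 3307433; 3307433 ≡ 49 (mod 83); 49·61 ≡ 1, so inverse 61.
M/103 = 2665213; 2665213 ≡ 88 (mod 103); 88·48 ≡ 1, so inverse 48.
M/163 = 1684153; 1684153 ≡ 37 (mod 163); 37·141 ≡ 1, so inverse 141.
M/197 = 1393487; 1393487 ≡ 106 (mod 197); 106·184 ≡ 1, so inverse 184.
N ≡ 39·3307433·61 + 56·2665213·48 + 142·1684153·141 + 16·1393487·184 = 52855012745.
52855012745 mod 274516939 = 147760457.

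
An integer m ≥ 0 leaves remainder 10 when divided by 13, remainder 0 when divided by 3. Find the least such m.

36

From m ≡ 10 (mod 13) write m = 10 + 13t. Substituting into m ≡ 0 (mod 3) gives 13t ≡ 2 (mod 3), and since 1⁻¹ ≡ 1 (mod 3), t ≡ 2. Hence m ≡ 10 + 13·2 = 36 (mod 39).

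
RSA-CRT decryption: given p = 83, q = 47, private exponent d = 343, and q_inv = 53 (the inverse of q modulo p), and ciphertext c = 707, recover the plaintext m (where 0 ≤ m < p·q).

623

d_p = d mod (p−1) = 343 mod 82 = 15; d_q = d mod (q−1) = 21.
m₁ = c^(d_p) mod p: c ≡ 43 (mod 83), and 43^15 mod 83 = 42.
m₂ = c^(d_q) mod q: c ≡ 2 (mod 47), and 2^21 mod 47 = 12.
h = q_inv·(m₁ − m₂) mod p = 53·(42 − 12) mod 83 = 13.
m = m₂ + h·q = 12 + 13·47 = 623.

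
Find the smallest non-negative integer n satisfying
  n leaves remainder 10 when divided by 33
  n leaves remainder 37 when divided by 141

Combine the congruences pairwise.
gcd(33, 141) = 3 and 3 | (37 − 10), so the pair is consistent; merging gives n ≡ 1165 (mod 1551), where 1551 = lcm(33, 141).
The solution is unique modulo lcm(33, 141) = 1551.

1165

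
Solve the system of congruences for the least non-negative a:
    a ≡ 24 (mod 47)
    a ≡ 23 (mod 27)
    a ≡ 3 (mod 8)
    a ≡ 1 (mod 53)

Combine the congruences pairwise.
From a ≡ 24 (mod 47) write a = 24 + 47t. Substituting into a ≡ 23 (mod 27) gives 47t ≡ 26 (mod 27), and since 20⁻¹ ≡ 23 (mod 27), t ≡ 4. Hence a ≡ 24 + 47·4 = 212 (mod 1269).
From a ≡ 212 (mod 1269) write a = 212 + 1269t. Substituting into a ≡ 3 (mod 8) gives 1269t ≡ 7 (mod 8), and since 5⁻¹ ≡ 5 (mod 8), t ≡ 3. Hence a ≡ 212 + 1269·3 = 4019 (mod 10152).
From a ≡ 4019 (mod 10152) write a = 4019 + 10152t. Substituting into a ≡ 1 (mod 53) gives 10152t ≡ 10 (mod 53), and since 29⁻¹ ≡ 11 (mod 53), t ≡ 4. Hence a ≡ 4019 + 10152·4 = 44627 (mod 538056).

44627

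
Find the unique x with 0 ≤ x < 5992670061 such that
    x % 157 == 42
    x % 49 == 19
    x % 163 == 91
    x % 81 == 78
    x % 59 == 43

From x ≡ 42 (mod 157) write x = 42 + 157t. Substituting into x ≡ 19 (mod 49) gives 157t ≡ 26 (mod 49), and since 10⁻¹ ≡ 5 (mod 49), t ≡ 32. Hence x ≡ 42 + 157·32 = 5066 (mod 7693).
From x ≡ 5066 (mod 7693) write x = 5066 + 7693t. Substituting into x ≡ 91 (mod 163) gives 7693t ≡ 78 (mod 163), and since 32⁻¹ ≡ 107 (mod 163), t ≡ 33. Hence x ≡ 5066 + 7693·33 = 258935 (mod 1253959).
From x ≡ 258935 (mod 1253959) write x = 258935 + 1253959t. Substituting into x ≡ 78 (mod 81) gives 1253959t ≡ 19 (mod 81), and since 79⁻¹ ≡ 40 (mod 81), t ≡ 31. Hence x ≡ 258935 + 1253959·31 = 39131664 (mod 101570679).
From x ≡ 39131664 (mod 101570679) write x = 39131664 + 101570679t. Substituting into x ≡ 43 (mod 59) gives 101570679t ≡ 11 (mod 59), and since 55⁻¹ ≡ 44 (mod 59), t ≡ 12. Hence x ≡ 39131664 + 101570679·12 = 1257979812 (mod 5992670061).

1257979812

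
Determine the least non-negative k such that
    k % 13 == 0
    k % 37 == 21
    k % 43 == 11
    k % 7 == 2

99255

From k ≡ 0 (mod 13) write k = 0 + 13t. Substituting into k ≡ 21 (mod 37) gives 13t ≡ 21 (mod 37), and since 13⁻¹ ≡ 20 (mod 37), t ≡ 13. Hence k ≡ 0 + 13·13 = 169 (mod 481).
From k ≡ 169 (mod 481) write k = 169 + 481t. Substituting into k ≡ 11 (mod 43) gives 481t ≡ 14 (mod 43), and since 8⁻¹ ≡ 27 (mod 43), t ≡ 34. Hence k ≡ 169 + 481·34 = 16523 (mod 20683).
From k ≡ 16523 (mod 20683) write k = 16523 + 20683t. Substituting into k ≡ 2 (mod 7) gives 20683t ≡ 6 (mod 7), and since 5⁻¹ ≡ 3 (mod 7), t ≡ 4. Hence k ≡ 16523 + 20683·4 = 99255 (mod 144781).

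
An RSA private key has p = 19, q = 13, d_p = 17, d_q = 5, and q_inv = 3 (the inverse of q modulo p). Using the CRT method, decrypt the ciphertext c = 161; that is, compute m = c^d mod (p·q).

m₁ = c^(d_p) mod p: c ≡ 9 (mod 19), and 9^17 mod 19 = 17.
m₂ = c^(d_q) mod q: c ≡ 5 (mod 13), and 5^5 mod 13 = 5.
h = q_inv·(m₁ − m₂) mod p = 3·(17 − 5) mod 19 = 17.
m = m₂ + h·q = 5 + 17·13 = 226.

226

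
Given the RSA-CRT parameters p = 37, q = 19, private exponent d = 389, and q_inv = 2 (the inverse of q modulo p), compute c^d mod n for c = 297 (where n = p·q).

d_p = d mod (p−1) = 389 mod 36 = 29; d_q = d mod (q−1) = 11.
m₁ = c^(d_p) mod p: c ≡ 1 (mod 37), and 1^29 mod 37 = 1.
m₂ = c^(d_q) mod q: c ≡ 12 (mod 19), and 12^11 mod 19 = 8.
h = q_inv·(m₁ − m₂) mod p = 2·(1 − 8) mod 37 = 23.
m = m₂ + h·q = 8 + 23·19 = 445.

445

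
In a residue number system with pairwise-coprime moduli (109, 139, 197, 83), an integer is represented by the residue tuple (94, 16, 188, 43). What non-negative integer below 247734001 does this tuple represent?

From x ≡ 94 (mod 109) write x = 94 + 109t. Substituting into x ≡ 16 (mod 139) gives 109t ≡ 61 (mod 139), and since 109⁻¹ ≡ 88 (mod 139), t ≡ 86. Hence x ≡ 94 + 109·86 = 9468 (mod 15151).
From x ≡ 9468 (mod 15151) write x = 9468 + 15151t. Substituting into x ≡ 188 (mod 197) gives 15151t ≡ 176 (mod 197), and since 179⁻¹ ≡ 186 (mod 197), t ≡ 34. Hence x ≡ 9468 + 15151·34 = 524602 (mod 2984747).
From x ≡ 524602 (mod 2984747) write x = 524602 + 2984747t. Substituting into x ≡ 43 (mod 83) gives 2984747t ≡ 1 (mod 83), and since 67⁻¹ ≡ 57 (mod 83), t ≡ 57. Hence x ≡ 524602 + 2984747·57 = 170655181 (mod 247734001).

170655181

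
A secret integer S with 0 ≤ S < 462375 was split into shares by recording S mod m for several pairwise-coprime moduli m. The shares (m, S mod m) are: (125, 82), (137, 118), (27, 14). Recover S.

The moduli are pairwise coprime; N = 125·137·27 = 462375.
N/125 = 3699; 3699 ≡ 74 (mod 125); 74·49 ≡ 1, so inverse 49.
N/137 = 3375; 3375 ≡ 87 (mod 137); 87·63 ≡ 1, so inverse 63.
N/27 = 17125; 17125 ≡ 7 (mod 27); 7·4 ≡ 1, so inverse 4.
S ≡ 82·3699·49 + 118·3375·63 + 14·17125·4 = 40911332.
40911332 mod 462375 = 222332.

222332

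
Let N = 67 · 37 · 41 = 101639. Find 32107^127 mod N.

1952

Mod 67: 32107 ≡ 14; by Fermat, exponent reduces to 127 mod 66 = 61; 14^61 ≡ 9 (mod 67).
Mod 37: 32107 ≡ 28; by Fermat, exponent reduces to 127 mod 36 = 19; 28^19 ≡ 28 (mod 37).
Mod 41: 32107 ≡ 4; by Fermat, exponent reduces to 127 mod 40 = 7; 4^7 ≡ 25 (mod 41).
Combine by CRT: x ≡ 9 (mod 67), x ≡ 28 (mod 37), x ≡ 25 (mod 41) ⇒ x ≡ 1952 (mod 101639).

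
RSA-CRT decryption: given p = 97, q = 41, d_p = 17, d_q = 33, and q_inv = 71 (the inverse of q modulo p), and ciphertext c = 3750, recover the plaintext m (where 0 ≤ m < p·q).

m₁ = c^(d_p) mod p: c ≡ 64 (mod 97), and 64^17 mod 97 = 64.
m₂ = c^(d_q) mod q: c ≡ 19 (mod 41), and 19^33 mod 41 = 26.
h = q_inv·(m₁ − m₂) mod p = 71·(64 − 26) mod 97 = 79.
m = m₂ + h·q = 26 + 79·41 = 3265.

3265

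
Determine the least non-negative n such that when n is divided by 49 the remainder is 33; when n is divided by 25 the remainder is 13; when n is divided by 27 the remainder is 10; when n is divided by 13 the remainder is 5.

Combine the congruences pairwise.
From n ≡ 33 (mod 49) write n = 33 + 49t. Substituting into n ≡ 13 (mod 25) gives 49t ≡ 5 (mod 25), and since 24⁻¹ ≡ 24 (mod 25), t ≡ 20. Hence n ≡ 33 + 49·20 = 1013 (mod 1225).
From n ≡ 1013 (mod 1225) write n = 1013 + 1225t. Substituting into n ≡ 10 (mod 27) gives 1225t ≡ 23 (mod 27), and since 10⁻¹ ≡ 19 (mod 27), t ≡ 5. Hence n ≡ 1013 + 1225·5 = 7138 (mod 33075).
From n ≡ 7138 (mod 33075) write n = 7138 + 33075t. Substituting into n ≡ 5 (mod 13) gives 33075t ≡ 4 (mod 13), and since 3⁻¹ ≡ 9 (mod 13), t ≡ 10. Hence n ≡ 7138 + 33075·10 = 337888 (mod 429975).

337888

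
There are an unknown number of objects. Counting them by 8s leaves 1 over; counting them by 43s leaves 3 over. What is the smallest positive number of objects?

89

Combine the congruences pairwise.
From N ≡ 1 (mod 8) write N = 1 + 8t. Substituting into N ≡ 3 (mod 43) gives 8t ≡ 2 (mod 43), and since 8⁻¹ ≡ 27 (mod 43), t ≡ 11. Hence N ≡ 1 + 8·11 = 89 (mod 344).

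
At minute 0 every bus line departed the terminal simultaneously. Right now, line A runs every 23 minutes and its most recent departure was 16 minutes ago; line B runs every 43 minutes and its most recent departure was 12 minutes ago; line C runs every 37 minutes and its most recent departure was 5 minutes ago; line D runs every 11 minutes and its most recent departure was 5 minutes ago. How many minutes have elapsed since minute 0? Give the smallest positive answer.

The moduli are pairwise coprime; N = 23·43·37·11 = 402523.
N/23 = 17501; 17501 ≡ 21 (mod 23); 21·11 ≡ 1, so inverse 11.
N/43 = 9361; 9361 ≡ 30 (mod 43); 30·33 ≡ 1, so inverse 33.
N/37 = 10879; 10879 ≡ 1 (mod 37), inverse 1.
N/11 = 36593; 36593 ≡ 7 (mod 11); 7·8 ≡ 1, so inverse 8.
t ≡ 16·17501·11 + 12·9361·33 + 5·10879·1 + 5·36593·8 = 8305247.
8305247 mod 402523 = 254787.

254787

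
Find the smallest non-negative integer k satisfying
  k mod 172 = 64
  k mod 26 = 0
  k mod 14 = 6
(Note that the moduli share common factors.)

gcd(172, 26) = 2 and 2 | (0 − 64), so the pair is consistent; merging gives k ≡ 1612 (mod 2236), where 2236 = lcm(172, 26).
gcd(2236, 14) = 2 and 2 | (6 − 1612), so the pair is consistent; merging gives k ≡ 15028 (mod 15652), where 15652 = lcm(2236, 14).
The solution is unique modulo lcm(172, 26, 14) = 15652.

15028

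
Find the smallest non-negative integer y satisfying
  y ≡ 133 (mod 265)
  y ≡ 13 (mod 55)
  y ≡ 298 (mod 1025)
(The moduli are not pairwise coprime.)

gcd(265, 55) = 5 and 5 | (13 − 133), so the pair is consistent; merging gives y ≡ 398 (mod 2915), where 2915 = lcm(265, 55).
gcd(2915, 1025) = 5 and 5 | (298 − 398), so the pair is consistent; merging gives y ≡ 525098 (mod 597575), where 597575 = lcm(2915, 1025).
The solution is unique modulo lcm(265, 55, 1025) = 597575.

525098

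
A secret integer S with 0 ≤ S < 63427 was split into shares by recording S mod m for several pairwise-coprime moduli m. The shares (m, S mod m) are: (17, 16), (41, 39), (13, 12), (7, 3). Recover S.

14143

The moduli are pairwise coprime; N = 17·41·13·7 = 63427.
N/17 = 3731; 3731 ≡ 8 (mod 17); 8·15 ≡ 1, so inverse 15.
N/41 = 1547; 1547 ≡ 30 (mod 41); 30·26 ≡ 1, so inverse 26.
N/13 = 4879; 4879 ≡ 4 (mod 13); 4·10 ≡ 1, so inverse 10.
N/7 = 9061; 9061 ≡ 3 (mod 7); 3·5 ≡ 1, so inverse 5.
S ≡ 16·3731·15 + 39·1547·26 + 12·4879·10 + 3·9061·5 = 3185493.
3185493 mod 63427 = 14143.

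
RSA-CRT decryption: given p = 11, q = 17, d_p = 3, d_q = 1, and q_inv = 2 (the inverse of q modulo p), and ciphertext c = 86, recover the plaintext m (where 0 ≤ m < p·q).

m₁ = c^(d_p) mod p: c ≡ 9 (mod 11), and 9^3 mod 11 = 3.
m₂ = c^(d_q) mod q: c ≡ 1 (mod 17), and 1^1 mod 17 = 1.
h = q_inv·(m₁ − m₂) mod p = 2·(3 − 1) mod 11 = 4.
m = m₂ + h·q = 1 + 4·17 = 69.

69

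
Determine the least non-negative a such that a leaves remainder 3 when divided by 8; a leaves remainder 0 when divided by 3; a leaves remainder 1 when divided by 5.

The moduli are pairwise coprime; N = 8·3·5 = 120.
N/8 = 15; 15 ≡ 7 (mod 8); 7·7 ≡ 1, so inverse 7.
N/3 = 40; 40 ≡ 1 (mod 3), inverse 1.
N/5 = 24; 24 ≡ 4 (mod 5); 4·4 ≡ 1, so inverse 4.
a ≡ 3·15·7 + 0·40·1 + 1·24·4 = 411.
411 mod 120 = 51.

51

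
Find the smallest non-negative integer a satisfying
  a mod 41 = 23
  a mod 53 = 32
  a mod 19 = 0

40736

The moduli are pairwise coprime; N = 41·53·19 = 41287.
N/41 = 1007; 1007 ≡ 23 (mod 41); 23·25 ≡ 1, so inverse 25.
N/53 = 779; 779 ≡ 37 (mod 53); 37·43 ≡ 1, so inverse 43.
N/19 = 2173; 2173 ≡ 7 (mod 19); 7·11 ≡ 1, so inverse 11.
a ≡ 23·1007·25 + 32·779·43 + 0·2173·11 = 1650929.
1650929 mod 41287 = 40736.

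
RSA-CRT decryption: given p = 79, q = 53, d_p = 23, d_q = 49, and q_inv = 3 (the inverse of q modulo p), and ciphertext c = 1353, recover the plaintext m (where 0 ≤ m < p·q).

3514

m₁ = c^(d_p) mod p: c ≡ 10 (mod 79), and 10^23 mod 79 = 38.
m₂ = c^(d_q) mod q: c ≡ 28 (mod 53), and 28^49 mod 53 = 16.
h = q_inv·(m₁ − m₂) mod p = 3·(38 − 16) mod 79 = 66.
m = m₂ + h·q = 16 + 66·53 = 3514.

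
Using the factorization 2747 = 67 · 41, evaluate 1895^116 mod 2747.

Mod 67: 1895 ≡ 19; by Fermat, exponent reduces to 116 mod 66 = 50; 19^50 ≡ 35 (mod 67).
Mod 41: 1895 ≡ 9; by Fermat, exponent reduces to 116 mod 40 = 36; 9^36 ≡ 1 (mod 41).
Combine by CRT: x ≡ 35 (mod 67), x ≡ 1 (mod 41) ⇒ x ≡ 370 (mod 2747).

370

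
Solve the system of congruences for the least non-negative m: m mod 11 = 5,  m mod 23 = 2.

71

Combine the congruences pairwise.
From m ≡ 5 (mod 11) write m = 5 + 11t. Substituting into m ≡ 2 (mod 23) gives 11t ≡ 20 (mod 23), and since 11⁻¹ ≡ 21 (mod 23), t ≡ 6. Hence m ≡ 5 + 11·6 = 71 (mod 253).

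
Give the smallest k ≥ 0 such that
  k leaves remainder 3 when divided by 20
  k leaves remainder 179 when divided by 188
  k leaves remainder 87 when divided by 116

gcd(20, 188) = 4 and 4 | (179 − 3), so the pair is consistent; merging gives k ≡ 743 (mod 940), where 940 = lcm(20, 188).
gcd(940, 116) = 4 and 4 | (87 − 743), so the pair is consistent; merging gives k ≡ 12963 (mod 27260), where 27260 = lcm(940, 116).
The solution is unique modulo lcm(20, 188, 116) = 27260.

12963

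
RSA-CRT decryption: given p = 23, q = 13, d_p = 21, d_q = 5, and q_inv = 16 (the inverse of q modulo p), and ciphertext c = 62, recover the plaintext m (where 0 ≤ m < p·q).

82

m₁ = c^(d_p) mod p: c ≡ 16 (mod 23), and 16^21 mod 23 = 13.
m₂ = c^(d_q) mod q: c ≡ 10 (mod 13), and 10^5 mod 13 = 4.
h = q_inv·(m₁ − m₂) mod p = 16·(13 − 4) mod 23 = 6.
m = m₂ + h·q = 4 + 6·13 = 82.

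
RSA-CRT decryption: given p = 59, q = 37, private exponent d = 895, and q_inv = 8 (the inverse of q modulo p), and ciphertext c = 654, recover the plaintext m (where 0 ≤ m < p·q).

d_p = d mod (p−1) = 895 mod 58 = 25; d_q = d mod (q−1) = 31.
m₁ = c^(d_p) mod p: c ≡ 5 (mod 59), and 5^25 mod 59 = 27.
m₂ = c^(d_q) mod q: c ≡ 25 (mod 37), and 25^31 mod 37 = 21.
h = q_inv·(m₁ − m₂) mod p = 8·(27 − 21) mod 59 = 48.
m = m₂ + h·q = 21 + 48·37 = 1797.

1797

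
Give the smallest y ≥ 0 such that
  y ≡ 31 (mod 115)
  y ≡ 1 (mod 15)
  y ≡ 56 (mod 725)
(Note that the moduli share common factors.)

13831

gcd(115, 15) = 5 and 5 | (1 − 31), so the pair is consistent; merging gives y ≡ 31 (mod 345), where 345 = lcm(115, 15).
gcd(345, 725) = 5 and 5 | (56 − 31), so the pair is consistent; merging gives y ≡ 13831 (mod 50025), where 50025 = lcm(345, 725).
The solution is unique modulo lcm(115, 15, 725) = 50025.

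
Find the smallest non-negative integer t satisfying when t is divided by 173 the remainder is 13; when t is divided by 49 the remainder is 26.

4338

Combine the congruences pairwise.
From t ≡ 13 (mod 173) write t = 13 + 173s. Substituting into t ≡ 26 (mod 49) gives 173s ≡ 13 (mod 49), and since 26⁻¹ ≡ 17 (mod 49), s ≡ 25. Hence t ≡ 13 + 173·25 = 4338 (mod 8477).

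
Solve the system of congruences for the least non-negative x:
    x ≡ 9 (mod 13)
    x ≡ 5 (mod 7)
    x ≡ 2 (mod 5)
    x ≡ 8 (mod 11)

3792

From x ≡ 9 (mod 13) write x = 9 + 13t. Substituting into x ≡ 5 (mod 7) gives 13t ≡ 3 (mod 7), and since 6⁻¹ ≡ 6 (mod 7), t ≡ 4. Hence x ≡ 9 + 13·4 = 61 (mod 91).
From x ≡ 61 (mod 91) write x = 61 + 91t. Substituting into x ≡ 2 (mod 5) gives 91t ≡ 1 (mod 5), and since 1⁻¹ ≡ 1 (mod 5), t ≡ 1. Hence x ≡ 61 + 91·1 = 152 (mod 455).
From x ≡ 152 (mod 455) write x = 152 + 455t. Substituting into x ≡ 8 (mod 11) gives 455t ≡ 10 (mod 11), and since 4⁻¹ ≡ 3 (mod 11), t ≡ 8. Hence x ≡ 152 + 455·8 = 3792 (mod 5005).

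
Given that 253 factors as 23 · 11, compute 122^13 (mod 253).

Mod 23: 122 ≡ 7; 7^13 ≡ 20 (mod 23).
Mod 11: 122 ≡ 1; by Fermat, exponent reduces to 13 mod 10 = 3; 1^3 ≡ 1 (mod 11).
Combine by CRT: x ≡ 20 (mod 23), x ≡ 1 (mod 11) ⇒ x ≡ 89 (mod 253).

89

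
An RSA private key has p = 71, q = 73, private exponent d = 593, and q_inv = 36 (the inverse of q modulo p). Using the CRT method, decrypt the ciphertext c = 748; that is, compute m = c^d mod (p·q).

2843

d_p = d mod (p−1) = 593 mod 70 = 33; d_q = d mod (q−1) = 17.
m₁ = c^(d_p) mod p: c ≡ 38 (mod 71), and 38^33 mod 71 = 3.
m₂ = c^(d_q) mod q: c ≡ 18 (mod 73), and 18^17 mod 73 = 69.
h = q_inv·(m₁ − m₂) mod p = 36·(3 − 69) mod 71 = 38.
m = m₂ + h·q = 69 + 38·73 = 2843.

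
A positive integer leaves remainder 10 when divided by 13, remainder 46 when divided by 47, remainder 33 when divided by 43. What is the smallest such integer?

The moduli are pairwise coprime; N = 13·47·43 = 26273.
N/13 = 2021; 2021 ≡ 6 (mod 13); 6·11 ≡ 1, so inverse 11.
N/47 = 559; 559 ≡ 42 (mod 47); 42·28 ≡ 1, so inverse 28.
N/43 = 611; 611 ≡ 9 (mod 43); 9·24 ≡ 1, so inverse 24.
x ≡ 10·2021·11 + 46·559·28 + 33·611·24 = 1426214.
1426214 mod 26273 = 7472.

7472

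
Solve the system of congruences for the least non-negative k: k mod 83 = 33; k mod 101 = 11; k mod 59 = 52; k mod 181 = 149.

44353656

The moduli are pairwise coprime; N = 83·101·59·181 = 89522057.
N/83 = 1078579; 1078579 ≡ 77 (mod 83); 77·69 ≡ 1, so inverse 69.
N/101 = 886357; 886357 ≡ 82 (mod 101); 82·85 ≡ 1, so inverse 85.
N/59 = 1517323; 1517323 ≡ 20 (mod 59); 20·3 ≡ 1, so inverse 3.
N/181 = 494597; 494597 ≡ 105 (mod 181); 105·50 ≡ 1, so inverse 50.
k ≡ 33·1078579·69 + 11·886357·85 + 52·1517323·3 + 149·494597·50 = 7206118216.
7206118216 mod 89522057 = 44353656.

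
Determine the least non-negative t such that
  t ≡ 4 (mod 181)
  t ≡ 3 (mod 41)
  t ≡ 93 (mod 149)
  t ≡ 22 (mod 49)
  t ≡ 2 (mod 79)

2312385776

The moduli are pairwise coprime; N = 181·41·149·49·79 = 4280276959.
N/181 = 23647939; 23647939 ≡ 108 (mod 181); 108·119 ≡ 1, so inverse 119.
N/41 = 104396999; 104396999 ≡ 11 (mod 41); 11·15 ≡ 1, so inverse 15.
N/149 = 28726691; 28726691 ≡ 87 (mod 149); 87·12 ≡ 1, so inverse 12.
N/49 = 87352591; 87352591 ≡ 46 (mod 49); 46·16 ≡ 1, so inverse 16.
N/79 = 54180721; 54180721 ≡ 72 (mod 79); 72·45 ≡ 1, so inverse 45.
t ≡ 4·23647939·119 + 3·104396999·15 + 93·28726691·12 + 22·87352591·16 + 2·54180721·45 = 83637647997.
83637647997 mod 4280276959 = 2312385776.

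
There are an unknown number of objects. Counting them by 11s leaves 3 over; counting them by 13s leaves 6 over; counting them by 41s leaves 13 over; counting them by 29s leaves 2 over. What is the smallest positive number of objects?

From N ≡ 3 (mod 11) write N = 3 + 11t. Substituting into N ≡ 6 (mod 13) gives 11t ≡ 3 (mod 13), and since 11⁻¹ ≡ 6 (mod 13), t ≡ 5. Hence N ≡ 3 + 11·5 = 58 (mod 143).
From N ≡ 58 (mod 143) write N = 58 + 143t. Substituting into N ≡ 13 (mod 41) gives 143t ≡ 37 (mod 41), and since 20⁻¹ ≡ 39 (mod 41), t ≡ 8. Hence N ≡ 58 + 143·8 = 1202 (mod 5863).
From N ≡ 1202 (mod 5863) write N = 1202 + 5863t. Substituting into N ≡ 2 (mod 29) gives 5863t ≡ 18 (mod 29), and since 5⁻¹ ≡ 6 (mod 29), t ≡ 21. Hence N ≡ 1202 + 5863·21 = 124325 (mod 170027).

124325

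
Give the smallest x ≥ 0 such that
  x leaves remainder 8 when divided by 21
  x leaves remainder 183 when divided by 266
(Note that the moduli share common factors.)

gcd(21, 266) = 7 and 7 | (183 − 8), so the pair is consistent; merging gives x ≡ 449 (mod 798), where 798 = lcm(21, 266).
The solution is unique modulo lcm(21, 266) = 798.

449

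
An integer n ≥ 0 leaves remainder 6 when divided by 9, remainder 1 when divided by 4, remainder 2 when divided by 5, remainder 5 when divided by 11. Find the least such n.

357

From n ≡ 6 (mod 9) write n = 6 + 9t. Substituting into n ≡ 1 (mod 4) gives 9t ≡ 3 (mod 4), and since 1⁻¹ ≡ 1 (mod 4), t ≡ 3. Hence n ≡ 6 + 9·3 = 33 (mod 36).
From n ≡ 33 (mod 36) write n = 33 + 36t. Substituting into n ≡ 2 (mod 5) gives 36t ≡ 4 (mod 5), and since 1⁻¹ ≡ 1 (mod 5), t ≡ 4. Hence n ≡ 33 + 36·4 = 177 (mod 180).
From n ≡ 177 (mod 180) write n = 177 + 180t. Substituting into n ≡ 5 (mod 11) gives 180t ≡ 4 (mod 11), and since 4⁻¹ ≡ 3 (mod 11), t ≡ 1. Hence n ≡ 177 + 180·1 = 357 (mod 1980).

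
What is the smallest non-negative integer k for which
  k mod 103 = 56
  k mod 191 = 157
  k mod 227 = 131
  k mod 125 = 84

92324209

The moduli are pairwise coprime; N = 103·191·227·125 = 558221375.
N/103 = 5419625; 5419625 ≡ 74 (mod 103); 74·71 ≡ 1, so inverse 71.
N/191 = 2922625; 2922625 ≡ 134 (mod 191); 134·67 ≡ 1, so inverse 67.
N/227 = 2459125; 2459125 ≡ 34 (mod 227); 34·207 ≡ 1, so inverse 207.
N/125 = 4465771; 4465771 ≡ 21 (mod 125); 21·6 ≡ 1, so inverse 6.
k ≡ 56·5419625·71 + 157·2922625·67 + 131·2459125·207 + 84·4465771·6 = 121226362584.
121226362584 mod 558221375 = 92324209.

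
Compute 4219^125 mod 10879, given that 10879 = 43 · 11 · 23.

Mod 43: 4219 ≡ 5; by Fermat, exponent reduces to 125 mod 42 = 41; 5^41 ≡ 26 (mod 43).
Mod 11: 4219 ≡ 6; by Fermat, exponent reduces to 125 mod 10 = 5; 6^5 ≡ 10 (mod 11).
Mod 23: 4219 ≡ 10; by Fermat, exponent reduces to 125 mod 22 = 15; 10^15 ≡ 5 (mod 23).
Combine by CRT: x ≡ 26 (mod 43), x ≡ 10 (mod 11), x ≡ 5 (mod 23) ⇒ x ≡ 9228 (mod 10879).

9228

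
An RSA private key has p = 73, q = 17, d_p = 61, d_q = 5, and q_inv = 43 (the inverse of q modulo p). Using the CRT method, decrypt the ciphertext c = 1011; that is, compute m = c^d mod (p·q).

672

m₁ = c^(d_p) mod p: c ≡ 62 (mod 73), and 62^61 mod 73 = 15.
m₂ = c^(d_q) mod q: c ≡ 8 (mod 17), and 8^5 mod 17 = 9.
h = q_inv·(m₁ − m₂) mod p = 43·(15 − 9) mod 73 = 39.
m = m₂ + h·q = 9 + 39·17 = 672.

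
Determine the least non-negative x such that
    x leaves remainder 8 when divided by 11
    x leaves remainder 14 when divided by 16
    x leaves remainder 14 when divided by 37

From x ≡ 8 (mod 11) write x = 8 + 11t. Substituting into x ≡ 14 (mod 16) gives 11t ≡ 6 (mod 16), and since 11⁻¹ ≡ 3 (mod 16), t ≡ 2. Hence x ≡ 8 + 11·2 = 30 (mod 176).
From x ≡ 30 (mod 176) write x = 30 + 176t. Substituting into x ≡ 14 (mod 37) gives 176t ≡ 21 (mod 37), and since 28⁻¹ ≡ 4 (mod 37), t ≡ 10. Hence x ≡ 30 + 176·10 = 1790 (mod 6512).

1790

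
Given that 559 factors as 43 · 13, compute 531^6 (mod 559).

Mod 43: 531 ≡ 15; 15^6 ≡ 11 (mod 43).
Mod 13: 531 ≡ 11; 11^6 ≡ 12 (mod 13).
Combine by CRT: x ≡ 11 (mod 43), x ≡ 12 (mod 13) ⇒ x ≡ 441 (mod 559).

441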